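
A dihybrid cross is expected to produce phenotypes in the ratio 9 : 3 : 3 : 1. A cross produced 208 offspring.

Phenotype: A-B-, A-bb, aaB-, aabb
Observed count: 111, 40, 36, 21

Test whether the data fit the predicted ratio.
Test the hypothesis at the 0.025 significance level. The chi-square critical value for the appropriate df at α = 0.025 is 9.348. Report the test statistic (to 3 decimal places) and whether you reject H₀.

5.487; do not reject

Ratio total = 16. Expected counts: 208×9/16 = 117, 208×3/16 = 39, 208×3/16 = 39, 208×1/16 = 13.
cat         O        E   (O−E)²/E
A-B-      111      117     0.3077
A-bb       40       39     0.0256
aaB-       36       39     0.2308
aabb       21       13     4.9231
Sum = 5.487
df = 3. Since 5.487 < 9.348, we do not reject H₀.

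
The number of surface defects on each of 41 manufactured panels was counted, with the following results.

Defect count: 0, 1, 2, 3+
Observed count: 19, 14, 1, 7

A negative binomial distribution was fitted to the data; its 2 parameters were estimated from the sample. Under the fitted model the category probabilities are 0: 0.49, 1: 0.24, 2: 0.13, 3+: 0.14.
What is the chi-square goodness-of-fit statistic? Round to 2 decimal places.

5.61

Expected counts E_i = n·p_i: 41×0.49 = 20.09, 41×0.24 = 9.84, 41×0.13 = 5.33, 41×0.14 = 5.74.
cat         O        E   (O−E)²/E
0          19    20.09      0.059
1          14     9.84      1.759
2           1     5.33      3.518
3+          7     5.74      0.277
Sum = 5.61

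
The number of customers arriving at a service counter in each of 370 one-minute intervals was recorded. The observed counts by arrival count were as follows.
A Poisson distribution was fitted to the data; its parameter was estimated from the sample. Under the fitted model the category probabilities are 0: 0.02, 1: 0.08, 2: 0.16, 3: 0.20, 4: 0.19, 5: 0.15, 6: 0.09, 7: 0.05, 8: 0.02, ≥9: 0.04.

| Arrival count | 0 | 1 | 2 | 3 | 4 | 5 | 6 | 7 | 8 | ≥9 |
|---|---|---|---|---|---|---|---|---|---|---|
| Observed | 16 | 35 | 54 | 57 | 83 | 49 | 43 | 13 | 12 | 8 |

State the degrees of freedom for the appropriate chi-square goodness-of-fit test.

There are k = 10 categories and 1 parameter estimated from the data, so df = 10 − 1 − 1 = 8.

8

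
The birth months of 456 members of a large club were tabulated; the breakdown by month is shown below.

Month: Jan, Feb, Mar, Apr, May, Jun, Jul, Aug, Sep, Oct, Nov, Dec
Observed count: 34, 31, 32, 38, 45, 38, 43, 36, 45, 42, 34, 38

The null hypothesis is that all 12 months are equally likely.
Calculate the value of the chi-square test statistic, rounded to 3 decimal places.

6.842

Expected count for each of the 12 categories: 456/12 = 38.
Jan: (34 − 38)²/38 = 16/38 = 0.4211
Feb: (31 − 38)²/38 = 49/38 = 1.2895
Mar: (32 − 38)²/38 = 36/38 = 0.9474
Apr: (38 − 38)²/38 = 0/38 = 0.0000
May: (45 − 38)²/38 = 49/38 = 1.2895
Jun: (38 − 38)²/38 = 0/38 = 0.0000
Jul: (43 − 38)²/38 = 25/38 = 0.6579
Aug: (36 − 38)²/38 = 4/38 = 0.1053
Sep: (45 − 38)²/38 = 49/38 = 1.2895
Oct: (42 − 38)²/38 = 16/38 = 0.4211
Nov: (34 − 38)²/38 = 16/38 = 0.4211
Dec: (38 − 38)²/38 = 0/38 = 0.0000
Sum = 6.842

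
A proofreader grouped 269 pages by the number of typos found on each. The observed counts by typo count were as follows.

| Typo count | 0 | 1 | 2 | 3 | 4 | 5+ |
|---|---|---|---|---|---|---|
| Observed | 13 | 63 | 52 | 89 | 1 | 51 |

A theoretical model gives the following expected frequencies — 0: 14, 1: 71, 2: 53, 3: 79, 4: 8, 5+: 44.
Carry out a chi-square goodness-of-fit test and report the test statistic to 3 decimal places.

9.496

χ² = (13−14)²/14 + (63−71)²/71 + (52−53)²/53 + (89−79)²/79 + (1−8)²/8 + (51−44)²/44
   = 0.0714 + 0.9014 + 0.0189 + 1.2658 + 6.1250 + 1.1136
Sum = 9.496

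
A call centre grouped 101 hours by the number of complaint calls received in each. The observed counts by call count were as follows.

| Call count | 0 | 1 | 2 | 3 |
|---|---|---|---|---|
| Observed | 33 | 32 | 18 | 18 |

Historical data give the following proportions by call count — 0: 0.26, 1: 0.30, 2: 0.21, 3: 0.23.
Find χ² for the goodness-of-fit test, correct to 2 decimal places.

3.49

Expected counts E_i = n·p_i: 101×0.26 = 26.26, 101×0.30 = 30.3, 101×0.21 = 21.21, 101×0.23 = 23.23.
0: (33 − 26.26)²/26.26 = 45.4276/26.26 = 1.730
1: (32 − 30.3)²/30.3 = 2.89/30.3 = 0.095
2: (18 − 21.21)²/21.21 = 10.3041/21.21 = 0.486
3: (18 − 23.23)²/23.23 = 27.3529/23.23 = 1.177
Sum = 3.49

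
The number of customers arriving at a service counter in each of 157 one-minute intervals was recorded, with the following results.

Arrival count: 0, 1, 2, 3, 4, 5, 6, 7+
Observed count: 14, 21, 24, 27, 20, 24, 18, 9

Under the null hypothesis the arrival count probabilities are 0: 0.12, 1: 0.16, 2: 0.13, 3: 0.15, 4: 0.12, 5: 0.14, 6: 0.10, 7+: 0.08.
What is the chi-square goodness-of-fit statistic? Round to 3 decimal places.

4.659

Expected counts E_i = n·p_i: 157×0.12 = 18.84, 157×0.16 = 25.12, 157×0.13 = 20.41, 157×0.15 = 23.55, 157×0.12 = 18.84, 157×0.14 = 21.98, 157×0.10 = 15.7, 157×0.08 = 12.56.
0: (14 − 18.84)²/18.84 = 23.4256/18.84 = 1.2434
1: (21 − 25.12)²/25.12 = 16.9744/25.12 = 0.6757
2: (24 − 20.41)²/20.41 = 12.8881/20.41 = 0.6315
3: (27 − 23.55)²/23.55 = 11.9025/23.55 = 0.5054
4: (20 − 18.84)²/18.84 = 1.3456/18.84 = 0.0714
5: (24 − 21.98)²/21.98 = 4.0804/21.98 = 0.1856
6: (18 − 15.7)²/15.7 = 5.29/15.7 = 0.3369
7+: (9 − 12.56)²/12.56 = 12.6736/12.56 = 1.0090
Sum = 4.659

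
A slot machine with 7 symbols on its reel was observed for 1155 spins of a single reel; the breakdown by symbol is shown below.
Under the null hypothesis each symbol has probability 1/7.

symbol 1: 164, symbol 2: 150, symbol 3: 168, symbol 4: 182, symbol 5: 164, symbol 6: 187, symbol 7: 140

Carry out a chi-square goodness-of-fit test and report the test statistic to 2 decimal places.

9.90

Expected count for each of the 7 categories: 1155/7 = 165.
cat           O        E   (O−E)²/E
symbol 1    164      165      0.006
symbol 2    150      165      1.364
symbol 3    168      165      0.055
symbol 4    182      165      1.752
symbol 5    164      165      0.006
symbol 6    187      165      2.933
symbol 7    140      165      3.788
Sum = 9.90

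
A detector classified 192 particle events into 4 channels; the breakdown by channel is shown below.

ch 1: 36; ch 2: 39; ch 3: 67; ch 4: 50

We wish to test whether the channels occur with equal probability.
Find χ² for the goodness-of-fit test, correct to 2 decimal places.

Under H₀ each category has probability 1/4, so each expected count is 192/4 = 48.
ch 1: (36 − 48)²/48 = 144/48 = 3.000
ch 2: (39 − 48)²/48 = 81/48 = 1.688
ch 3: (67 − 48)²/48 = 361/48 = 7.521
ch 4: (50 − 48)²/48 = 4/48 = 0.083
Sum = 12.29

12.29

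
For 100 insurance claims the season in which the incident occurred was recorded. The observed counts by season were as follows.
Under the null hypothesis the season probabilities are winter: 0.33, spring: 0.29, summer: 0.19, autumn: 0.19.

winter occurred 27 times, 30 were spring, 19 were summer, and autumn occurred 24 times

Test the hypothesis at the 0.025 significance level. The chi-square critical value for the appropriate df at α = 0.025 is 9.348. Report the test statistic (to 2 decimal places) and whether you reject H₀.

Expected counts E_i = n·p_i: 100×0.33 = 33, 100×0.29 = 29, 100×0.19 = 19, 100×0.19 = 19.
cat         O        E   (O−E)²/E
winter     27       33      1.091
spring     30       29      0.034
summer     19       19      0.000
autumn     24       19      1.316
Sum = 2.44
df = 3. Since 2.44 < 9.348, we do not reject H₀.

2.44; do not reject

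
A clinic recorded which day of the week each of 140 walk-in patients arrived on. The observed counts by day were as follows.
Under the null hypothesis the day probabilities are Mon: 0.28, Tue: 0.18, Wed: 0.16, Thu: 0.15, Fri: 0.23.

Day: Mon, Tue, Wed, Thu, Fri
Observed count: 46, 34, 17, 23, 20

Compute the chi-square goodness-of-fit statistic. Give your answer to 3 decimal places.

Expected counts E_i = n·p_i: 140×0.28 = 39.2, 140×0.18 = 25.2, 140×0.16 = 22.4, 140×0.15 = 21, 140×0.23 = 32.2.
cat         O        E   (O−E)²/E
Mon        46     39.2     1.1796
Tue        34     25.2     3.0730
Wed        17     22.4     1.3018
Thu        23       21     0.1905
Fri        20     32.2     4.6224
Sum = 10.367

10.367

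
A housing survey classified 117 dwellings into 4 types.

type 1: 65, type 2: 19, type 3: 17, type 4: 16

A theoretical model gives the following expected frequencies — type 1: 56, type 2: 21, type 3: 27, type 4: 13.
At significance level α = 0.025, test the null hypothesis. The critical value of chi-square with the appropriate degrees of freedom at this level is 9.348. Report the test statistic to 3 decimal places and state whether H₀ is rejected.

6.033; do not reject

cat         O        E   (O−E)²/E
type 1     65       56     1.4464
type 2     19       21     0.1905
type 3     17       27     3.7037
type 4     16       13     0.6923
Sum = 6.033
df = 3. Since 6.033 < 9.348, we do not reject H₀.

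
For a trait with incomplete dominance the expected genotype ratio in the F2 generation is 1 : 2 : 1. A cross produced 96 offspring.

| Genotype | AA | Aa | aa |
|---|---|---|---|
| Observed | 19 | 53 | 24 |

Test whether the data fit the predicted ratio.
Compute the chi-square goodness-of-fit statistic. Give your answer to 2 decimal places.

Ratio total = 4. Expected counts: 96×1/4 = 24, 96×2/4 = 48, 96×1/4 = 24.
AA: (19 − 24)²/24 = 25/24 = 1.042
Aa: (53 − 48)²/48 = 25/48 = 0.521
aa: (24 − 24)²/24 = 0/24 = 0.000
Sum = 1.56

1.56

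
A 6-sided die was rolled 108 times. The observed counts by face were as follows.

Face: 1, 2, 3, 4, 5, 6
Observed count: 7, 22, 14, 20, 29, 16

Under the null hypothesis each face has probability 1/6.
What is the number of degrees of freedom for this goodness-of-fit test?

There are k = 6 categories and no parameters were estimated from the data, so df = 6 − 1 = 5.

5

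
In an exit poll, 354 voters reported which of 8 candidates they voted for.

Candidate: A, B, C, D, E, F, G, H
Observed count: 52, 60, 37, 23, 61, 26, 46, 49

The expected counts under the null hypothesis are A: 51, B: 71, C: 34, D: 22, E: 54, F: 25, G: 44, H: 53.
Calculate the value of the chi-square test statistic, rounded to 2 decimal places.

A: (52 − 51)²/51 = 1/51 = 0.020
B: (60 − 71)²/71 = 121/71 = 1.704
C: (37 − 34)²/34 = 9/34 = 0.265
D: (23 − 22)²/22 = 1/22 = 0.045
E: (61 − 54)²/54 = 49/54 = 0.907
F: (26 − 25)²/25 = 1/25 = 0.040
G: (46 − 44)²/44 = 4/44 = 0.091
H: (49 − 53)²/53 = 16/53 = 0.302
Sum = 3.37

3.37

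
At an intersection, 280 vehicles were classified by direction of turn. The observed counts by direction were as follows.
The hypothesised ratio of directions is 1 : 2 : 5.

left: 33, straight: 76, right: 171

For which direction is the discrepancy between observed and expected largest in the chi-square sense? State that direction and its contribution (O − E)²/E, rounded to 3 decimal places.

straight, 0.514

Ratio total = 8. Expected counts: 280×1/8 = 35, 280×2/8 = 70, 280×5/8 = 175.
left: (33 − 35)²/35 = 4/35 = 0.1143
straight: (76 − 70)²/70 = 36/70 = 0.5143
right: (171 − 175)²/175 = 16/175 = 0.0914
The largest term is for straight: 0.514.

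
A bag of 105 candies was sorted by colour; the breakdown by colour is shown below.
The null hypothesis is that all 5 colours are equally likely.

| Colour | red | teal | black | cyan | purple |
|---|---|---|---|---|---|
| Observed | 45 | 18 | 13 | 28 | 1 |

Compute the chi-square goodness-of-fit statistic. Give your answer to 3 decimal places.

52.286

Expected count for each of the 5 categories: 105/5 = 21.
cat         O        E   (O−E)²/E
red        45       21    27.4286
teal       18       21     0.4286
black      13       21     3.0476
cyan       28       21     2.3333
purple      1       21    19.0476
Sum = 52.286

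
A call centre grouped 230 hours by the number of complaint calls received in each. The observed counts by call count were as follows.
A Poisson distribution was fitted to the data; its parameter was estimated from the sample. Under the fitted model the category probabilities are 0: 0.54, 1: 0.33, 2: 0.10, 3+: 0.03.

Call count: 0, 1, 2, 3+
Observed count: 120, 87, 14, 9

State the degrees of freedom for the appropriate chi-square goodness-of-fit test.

2

There are k = 4 categories and 1 parameter estimated from the data, so df = 4 − 1 − 1 = 2.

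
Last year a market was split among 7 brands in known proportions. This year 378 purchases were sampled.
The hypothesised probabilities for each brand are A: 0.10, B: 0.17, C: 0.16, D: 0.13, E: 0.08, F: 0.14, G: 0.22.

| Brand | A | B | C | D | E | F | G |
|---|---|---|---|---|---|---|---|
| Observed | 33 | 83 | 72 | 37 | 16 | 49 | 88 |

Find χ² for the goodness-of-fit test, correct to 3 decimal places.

18.546

Expected counts E_i = n·p_i: 378×0.10 = 37.8, 378×0.17 = 64.26, 378×0.16 = 60.48, 378×0.13 = 49.14, 378×0.08 = 30.24, 378×0.14 = 52.92, 378×0.22 = 83.16.
χ² = (33−37.8)²/37.8 + (83−64.26)²/64.26 + (72−60.48)²/60.48 + (37−49.14)²/49.14 + (16−30.24)²/30.24 + (49−52.92)²/52.92 + (88−83.16)²/83.16
   = 0.6095 + 5.4651 + 2.1943 + 2.9992 + 6.7056 + 0.2904 + 0.2817
Sum = 18.546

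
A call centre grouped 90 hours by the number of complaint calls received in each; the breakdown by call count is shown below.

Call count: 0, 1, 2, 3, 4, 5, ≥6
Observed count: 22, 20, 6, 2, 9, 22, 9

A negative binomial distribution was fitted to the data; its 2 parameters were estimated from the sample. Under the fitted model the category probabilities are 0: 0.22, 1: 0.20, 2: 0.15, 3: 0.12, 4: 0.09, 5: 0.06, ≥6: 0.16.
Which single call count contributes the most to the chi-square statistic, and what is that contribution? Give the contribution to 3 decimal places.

Expected counts E_i = n·p_i: 90×0.22 = 19.8, 90×0.20 = 18, 90×0.15 = 13.5, 90×0.12 = 10.8, 90×0.09 = 8.1, 90×0.06 = 5.4, 90×0.16 = 14.4.
0: (22 − 19.8)²/19.8 = 4.84/19.8 = 0.2444
1: (20 − 18)²/18 = 4/18 = 0.2222
2: (6 − 13.5)²/13.5 = 56.25/13.5 = 4.1667
3: (2 − 10.8)²/10.8 = 77.44/10.8 = 7.1704
4: (9 − 8.1)²/8.1 = 0.81/8.1 = 0.1000
5: (22 − 5.4)²/5.4 = 275.56/5.4 = 51.0296
≥6: (9 − 14.4)²/14.4 = 29.16/14.4 = 2.0250
The largest term is for 5: 51.030.

5, 51.030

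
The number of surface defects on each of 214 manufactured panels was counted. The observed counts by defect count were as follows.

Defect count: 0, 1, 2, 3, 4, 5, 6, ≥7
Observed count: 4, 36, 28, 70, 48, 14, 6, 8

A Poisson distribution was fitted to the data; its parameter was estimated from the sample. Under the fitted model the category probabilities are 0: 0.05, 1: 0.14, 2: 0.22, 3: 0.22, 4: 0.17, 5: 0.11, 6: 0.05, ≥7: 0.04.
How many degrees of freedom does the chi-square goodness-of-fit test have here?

There are k = 8 categories and 1 parameter estimated from the data, so df = 8 − 1 − 1 = 6.

6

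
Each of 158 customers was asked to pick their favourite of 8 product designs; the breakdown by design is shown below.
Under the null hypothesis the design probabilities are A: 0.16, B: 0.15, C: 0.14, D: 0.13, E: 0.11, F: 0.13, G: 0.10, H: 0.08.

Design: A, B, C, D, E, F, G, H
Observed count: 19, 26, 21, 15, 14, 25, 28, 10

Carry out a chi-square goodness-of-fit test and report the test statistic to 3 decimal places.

14.932

Expected counts E_i = n·p_i: 158×0.16 = 25.28, 158×0.15 = 23.7, 158×0.14 = 22.12, 158×0.13 = 20.54, 158×0.11 = 17.38, 158×0.13 = 20.54, 158×0.10 = 15.8, 158×0.08 = 12.64.
A: (19 − 25.28)²/25.28 = 39.4384/25.28 = 1.5601
B: (26 − 23.7)²/23.7 = 5.29/23.7 = 0.2232
C: (21 − 22.12)²/22.12 = 1.2544/22.12 = 0.0567
D: (15 − 20.54)²/20.54 = 30.6916/20.54 = 1.4942
E: (14 − 17.38)²/17.38 = 11.4244/17.38 = 0.6573
F: (25 − 20.54)²/20.54 = 19.8916/20.54 = 0.9684
G: (28 − 15.8)²/15.8 = 148.84/15.8 = 9.4203
H: (10 − 12.64)²/12.64 = 6.9696/12.64 = 0.5514
Sum = 14.932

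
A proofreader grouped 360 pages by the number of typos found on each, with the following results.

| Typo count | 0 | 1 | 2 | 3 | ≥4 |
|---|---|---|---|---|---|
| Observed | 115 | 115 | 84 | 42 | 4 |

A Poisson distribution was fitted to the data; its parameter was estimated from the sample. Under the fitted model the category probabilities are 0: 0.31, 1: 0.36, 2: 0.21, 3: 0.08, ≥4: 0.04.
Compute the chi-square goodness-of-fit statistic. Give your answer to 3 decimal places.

Expected counts E_i = n·p_i: 360×0.31 = 111.6, 360×0.36 = 129.6, 360×0.21 = 75.6, 360×0.08 = 28.8, 360×0.04 = 14.4.
χ² = (115−111.6)²/111.6 + (115−129.6)²/129.6 + (84−75.6)²/75.6 + (42−28.8)²/28.8 + (4−14.4)²/14.4
   = 0.1036 + 1.6448 + 0.9333 + 6.0500 + 7.5111
Sum = 16.243

16.243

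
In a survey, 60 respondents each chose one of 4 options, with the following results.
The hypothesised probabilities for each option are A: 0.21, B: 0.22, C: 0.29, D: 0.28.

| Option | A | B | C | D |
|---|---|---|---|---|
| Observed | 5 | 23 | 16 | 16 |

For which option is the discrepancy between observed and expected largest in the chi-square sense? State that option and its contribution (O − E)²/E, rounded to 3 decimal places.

Expected counts E_i = n·p_i: 60×0.21 = 12.6, 60×0.22 = 13.2, 60×0.29 = 17.4, 60×0.28 = 16.8.
χ² = (5−12.6)²/12.6 + (23−13.2)²/13.2 + (16−17.4)²/17.4 + (16−16.8)²/16.8
   = 4.5841 + 7.2758 + 0.1126 + 0.0381
The largest term is for B: 7.276.

B, 7.276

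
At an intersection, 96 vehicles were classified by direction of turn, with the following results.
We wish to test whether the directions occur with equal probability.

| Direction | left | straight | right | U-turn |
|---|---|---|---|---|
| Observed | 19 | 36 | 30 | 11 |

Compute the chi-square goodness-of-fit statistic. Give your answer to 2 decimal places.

15.58

Under H₀ each category has probability 1/4, so each expected count is 96/4 = 24.
χ² = (19−24)²/24 + (36−24)²/24 + (30−24)²/24 + (11−24)²/24
   = 1.042 + 6.000 + 1.500 + 7.042
Sum = 15.58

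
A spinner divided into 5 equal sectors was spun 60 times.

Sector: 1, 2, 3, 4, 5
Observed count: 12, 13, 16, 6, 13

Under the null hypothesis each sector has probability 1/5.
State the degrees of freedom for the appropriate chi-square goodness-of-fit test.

4

There are k = 5 categories and no parameters were estimated from the data, so df = 5 − 1 = 4.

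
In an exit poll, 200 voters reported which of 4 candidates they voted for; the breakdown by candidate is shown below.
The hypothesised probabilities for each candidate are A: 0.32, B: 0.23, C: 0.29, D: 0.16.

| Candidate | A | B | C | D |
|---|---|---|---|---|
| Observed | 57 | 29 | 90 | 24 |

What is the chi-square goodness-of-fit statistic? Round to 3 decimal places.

26.703

Expected counts E_i = n·p_i: 200×0.32 = 64, 200×0.23 = 46, 200×0.29 = 58, 200×0.16 = 32.
A: (57 − 64)²/64 = 49/64 = 0.7656
B: (29 − 46)²/46 = 289/46 = 6.2826
C: (90 − 58)²/58 = 1024/58 = 17.6552
D: (24 − 32)²/32 = 64/32 = 2.0000
Sum = 26.703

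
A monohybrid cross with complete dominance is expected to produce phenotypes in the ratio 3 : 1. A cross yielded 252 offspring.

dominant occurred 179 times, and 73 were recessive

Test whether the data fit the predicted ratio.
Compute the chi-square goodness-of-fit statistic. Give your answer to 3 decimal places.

2.116

Ratio total = 4. Expected counts: 252×3/4 = 189, 252×1/4 = 63.
dominant: (179 − 189)²/189 = 100/189 = 0.5291
recessive: (73 − 63)²/63 = 100/63 = 1.5873
Sum = 2.116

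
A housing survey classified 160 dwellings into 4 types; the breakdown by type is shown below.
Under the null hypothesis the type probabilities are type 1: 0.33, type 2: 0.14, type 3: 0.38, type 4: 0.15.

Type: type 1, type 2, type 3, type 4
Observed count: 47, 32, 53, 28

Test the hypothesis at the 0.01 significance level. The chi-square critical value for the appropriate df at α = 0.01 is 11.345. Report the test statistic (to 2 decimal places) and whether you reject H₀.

Expected counts E_i = n·p_i: 160×0.33 = 52.8, 160×0.14 = 22.4, 160×0.38 = 60.8, 160×0.15 = 24.
cat         O        E   (O−E)²/E
type 1     47     52.8      0.637
type 2     32     22.4      4.114
type 3     53     60.8      1.001
type 4     28       24      0.667
Sum = 6.42
df = 3. Since 6.42 < 11.345, we do not reject H₀.

6.42; do not reject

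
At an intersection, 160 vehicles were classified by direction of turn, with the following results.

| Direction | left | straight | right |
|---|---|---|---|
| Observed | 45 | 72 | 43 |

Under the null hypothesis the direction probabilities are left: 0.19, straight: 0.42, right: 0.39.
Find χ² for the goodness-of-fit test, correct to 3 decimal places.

13.386

Expected counts E_i = n·p_i: 160×0.19 = 30.4, 160×0.42 = 67.2, 160×0.39 = 62.4.
cat           O        E   (O−E)²/E
left         45     30.4     7.0118
straight     72     67.2     0.3429
right        43     62.4     6.0314
Sum = 13.386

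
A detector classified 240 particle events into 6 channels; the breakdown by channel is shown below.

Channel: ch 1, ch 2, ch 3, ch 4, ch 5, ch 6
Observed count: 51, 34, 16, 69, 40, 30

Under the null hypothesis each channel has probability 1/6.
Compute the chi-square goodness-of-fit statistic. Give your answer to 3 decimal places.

41.850

Expected count for each of the 6 categories: 240/6 = 40.
cat         O        E   (O−E)²/E
ch 1       51       40     3.0250
ch 2       34       40     0.9000
ch 3       16       40    14.4000
ch 4       69       40    21.0250
ch 5       40       40     0.0000
ch 6       30       40     2.5000
Sum = 41.850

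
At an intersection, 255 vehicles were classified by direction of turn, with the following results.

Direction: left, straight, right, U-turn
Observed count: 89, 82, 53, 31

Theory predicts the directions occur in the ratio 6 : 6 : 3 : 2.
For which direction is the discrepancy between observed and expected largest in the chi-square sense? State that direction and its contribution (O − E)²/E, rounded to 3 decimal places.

right, 1.422

Ratio total = 17. Expected counts: 255×6/17 = 90, 255×6/17 = 90, 255×3/17 = 45, 255×2/17 = 30.
χ² = (89−90)²/90 + (82−90)²/90 + (53−45)²/45 + (31−30)²/30
   = 0.0111 + 0.7111 + 1.4222 + 0.0333
The largest term is for right: 1.422.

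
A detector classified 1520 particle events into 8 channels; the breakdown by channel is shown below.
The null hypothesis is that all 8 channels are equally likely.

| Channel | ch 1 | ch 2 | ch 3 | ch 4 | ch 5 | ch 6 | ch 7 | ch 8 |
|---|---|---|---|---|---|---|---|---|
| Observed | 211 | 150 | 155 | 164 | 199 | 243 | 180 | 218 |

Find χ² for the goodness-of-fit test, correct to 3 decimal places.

40.611

Under H₀ each category has probability 1/8, so each expected count is 1520/8 = 190.
cat         O        E   (O−E)²/E
ch 1      211      190     2.3211
ch 2      150      190     8.4211
ch 3      155      190     6.4474
ch 4      164      190     3.5579
ch 5      199      190     0.4263
ch 6      243      190    14.7842
ch 7      180      190     0.5263
ch 8      218      190     4.1263
Sum = 40.611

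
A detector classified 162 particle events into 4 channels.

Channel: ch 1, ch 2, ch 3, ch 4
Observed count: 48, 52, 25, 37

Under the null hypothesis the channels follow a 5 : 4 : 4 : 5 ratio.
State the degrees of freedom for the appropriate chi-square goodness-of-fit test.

There are k = 4 categories and no parameters were estimated from the data, so df = 4 − 1 = 3.

3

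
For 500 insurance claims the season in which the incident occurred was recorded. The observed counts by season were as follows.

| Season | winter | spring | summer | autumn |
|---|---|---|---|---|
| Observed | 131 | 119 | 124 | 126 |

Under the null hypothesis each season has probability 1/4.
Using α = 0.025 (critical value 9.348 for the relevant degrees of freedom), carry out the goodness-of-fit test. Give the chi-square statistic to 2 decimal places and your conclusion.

Under H₀ each category has probability 1/4, so each expected count is 500/4 = 125.
cat         O        E   (O−E)²/E
winter    131      125      0.288
spring    119      125      0.288
summer    124      125      0.008
autumn    126      125      0.008
Sum = 0.59
df = 3. Since 0.59 < 9.348, we do not reject H₀.

0.59; do not reject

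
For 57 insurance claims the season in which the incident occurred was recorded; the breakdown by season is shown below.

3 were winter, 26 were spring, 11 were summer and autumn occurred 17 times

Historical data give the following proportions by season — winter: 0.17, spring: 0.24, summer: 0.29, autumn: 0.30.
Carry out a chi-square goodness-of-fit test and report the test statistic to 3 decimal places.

17.565

Expected counts E_i = n·p_i: 57×0.17 = 9.69, 57×0.24 = 13.68, 57×0.29 = 16.53, 57×0.30 = 17.1.
χ² = (3−9.69)²/9.69 + (26−13.68)²/13.68 + (11−16.53)²/16.53 + (17−17.1)²/17.1
   = 4.6188 + 11.0952 + 1.8500 + 0.0006
Sum = 17.565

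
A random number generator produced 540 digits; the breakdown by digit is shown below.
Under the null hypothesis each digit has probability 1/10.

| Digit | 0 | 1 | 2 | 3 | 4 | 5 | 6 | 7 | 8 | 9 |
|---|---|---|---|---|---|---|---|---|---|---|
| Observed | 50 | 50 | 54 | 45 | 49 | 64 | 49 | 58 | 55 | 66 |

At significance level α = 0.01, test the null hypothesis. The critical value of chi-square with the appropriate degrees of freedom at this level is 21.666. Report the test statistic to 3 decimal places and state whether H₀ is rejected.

7.852; do not reject

Under H₀ each category has probability 1/10, so each expected count is 540/10 = 54.
cat         O        E   (O−E)²/E
0          50       54     0.2963
1          50       54     0.2963
2          54       54     0.0000
3          45       54     1.5000
4          49       54     0.4630
5          64       54     1.8519
6          49       54     0.4630
7          58       54     0.2963
8          55       54     0.0185
9          66       54     2.6667
Sum = 7.852
df = 9. Since 7.852 < 21.666, we do not reject H₀.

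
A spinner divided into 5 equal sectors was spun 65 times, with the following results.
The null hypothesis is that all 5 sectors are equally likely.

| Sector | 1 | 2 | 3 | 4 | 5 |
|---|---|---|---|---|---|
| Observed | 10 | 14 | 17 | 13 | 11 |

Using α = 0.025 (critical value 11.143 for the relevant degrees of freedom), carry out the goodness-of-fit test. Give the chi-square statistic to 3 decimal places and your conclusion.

Expected count for each of the 5 categories: 65/5 = 13.
1: (10 − 13)²/13 = 9/13 = 0.6923
2: (14 − 13)²/13 = 1/13 = 0.0769
3: (17 − 13)²/13 = 16/13 = 1.2308
4: (13 − 13)²/13 = 0/13 = 0.0000
5: (11 − 13)²/13 = 4/13 = 0.3077
Sum = 2.308
df = 4. Since 2.308 < 11.143, we do not reject H₀.

2.308; do not reject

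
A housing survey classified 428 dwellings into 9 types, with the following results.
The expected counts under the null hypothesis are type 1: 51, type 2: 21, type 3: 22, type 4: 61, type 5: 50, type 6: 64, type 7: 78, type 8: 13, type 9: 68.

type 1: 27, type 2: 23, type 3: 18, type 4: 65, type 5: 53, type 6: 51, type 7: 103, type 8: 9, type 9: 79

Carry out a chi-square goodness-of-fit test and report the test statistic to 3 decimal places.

26.318

χ² = (27−51)²/51 + (23−21)²/21 + (18−22)²/22 + (65−61)²/61 + (53−50)²/50 + (51−64)²/64 + (103−78)²/78 + (9−13)²/13 + (79−68)²/68
   = 11.2941 + 0.1905 + 0.7273 + 0.2623 + 0.1800 + 2.6406 + 8.0128 + 1.2308 + 1.7794
Sum = 26.318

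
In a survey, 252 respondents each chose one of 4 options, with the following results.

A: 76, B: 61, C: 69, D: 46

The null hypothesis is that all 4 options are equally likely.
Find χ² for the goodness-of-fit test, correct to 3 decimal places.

Expected count for each of the 4 categories: 252/4 = 63.
cat         O        E   (O−E)²/E
A          76       63     2.6825
B          61       63     0.0635
C          69       63     0.5714
D          46       63     4.5873
Sum = 7.905

7.905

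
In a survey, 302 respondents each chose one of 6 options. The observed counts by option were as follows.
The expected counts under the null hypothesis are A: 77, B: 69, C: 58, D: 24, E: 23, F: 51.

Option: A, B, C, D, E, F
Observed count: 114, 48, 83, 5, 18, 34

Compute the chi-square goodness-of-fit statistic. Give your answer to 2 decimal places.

56.74

A: (114 − 77)²/77 = 1369/77 = 17.779
B: (48 − 69)²/69 = 441/69 = 6.391
C: (83 − 58)²/58 = 625/58 = 10.776
D: (5 − 24)²/24 = 361/24 = 15.042
E: (18 − 23)²/23 = 25/23 = 1.087
F: (34 − 51)²/51 = 289/51 = 5.667
Sum = 56.74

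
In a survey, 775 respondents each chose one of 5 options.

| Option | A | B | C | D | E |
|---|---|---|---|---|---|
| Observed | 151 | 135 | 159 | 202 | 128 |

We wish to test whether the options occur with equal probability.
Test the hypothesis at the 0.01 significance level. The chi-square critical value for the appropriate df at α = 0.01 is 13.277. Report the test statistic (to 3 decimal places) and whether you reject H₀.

Under H₀ each category has probability 1/5, so each expected count is 775/5 = 155.
χ² = (151−155)²/155 + (135−155)²/155 + (159−155)²/155 + (202−155)²/155 + (128−155)²/155
   = 0.1032 + 2.5806 + 0.1032 + 14.2516 + 4.7032
Sum = 21.742
df = 4. Since 21.742 > 13.277, we reject H₀.

21.742; reject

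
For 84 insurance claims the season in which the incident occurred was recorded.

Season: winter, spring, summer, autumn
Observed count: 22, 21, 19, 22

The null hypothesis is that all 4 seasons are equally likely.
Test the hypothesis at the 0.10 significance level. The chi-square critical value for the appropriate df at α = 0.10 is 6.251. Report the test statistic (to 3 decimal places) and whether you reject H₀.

0.286; do not reject

Expected count for each of the 4 categories: 84/4 = 21.
cat         O        E   (O−E)²/E
winter     22       21     0.0476
spring     21       21     0.0000
summer     19       21     0.1905
autumn     22       21     0.0476
Sum = 0.286
df = 3. Since 0.286 < 6.251, we do not reject H₀.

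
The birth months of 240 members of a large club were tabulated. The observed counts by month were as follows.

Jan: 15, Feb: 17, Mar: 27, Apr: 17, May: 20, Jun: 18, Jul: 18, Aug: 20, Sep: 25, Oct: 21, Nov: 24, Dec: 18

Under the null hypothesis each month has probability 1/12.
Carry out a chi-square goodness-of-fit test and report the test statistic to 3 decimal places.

7.300

Under H₀ each category has probability 1/12, so each expected count is 240/12 = 20.
Jan: (15 − 20)²/20 = 25/20 = 1.2500
Feb: (17 − 20)²/20 = 9/20 = 0.4500
Mar: (27 − 20)²/20 = 49/20 = 2.4500
Apr: (17 − 20)²/20 = 9/20 = 0.4500
May: (20 − 20)²/20 = 0/20 = 0.0000
Jun: (18 − 20)²/20 = 4/20 = 0.2000
Jul: (18 − 20)²/20 = 4/20 = 0.2000
Aug: (20 − 20)²/20 = 0/20 = 0.0000
Sep: (25 − 20)²/20 = 25/20 = 1.2500
Oct: (21 − 20)²/20 = 1/20 = 0.0500
Nov: (24 − 20)²/20 = 16/20 = 0.8000
Dec: (18 − 20)²/20 = 4/20 = 0.2000
Sum = 7.300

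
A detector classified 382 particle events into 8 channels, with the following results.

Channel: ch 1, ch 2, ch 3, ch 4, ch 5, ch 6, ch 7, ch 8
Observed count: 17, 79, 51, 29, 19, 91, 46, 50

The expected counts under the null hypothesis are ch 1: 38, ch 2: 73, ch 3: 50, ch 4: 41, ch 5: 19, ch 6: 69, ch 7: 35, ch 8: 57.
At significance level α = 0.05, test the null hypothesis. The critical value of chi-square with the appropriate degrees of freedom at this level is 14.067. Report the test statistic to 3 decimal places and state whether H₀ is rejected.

χ² = (17−38)²/38 + (79−73)²/73 + (51−50)²/50 + (29−41)²/41 + (19−19)²/19 + (91−69)²/69 + (46−35)²/35 + (50−57)²/57
   = 11.6053 + 0.4932 + 0.0200 + 3.5122 + 0.0000 + 7.0145 + 3.4571 + 0.8596
Sum = 26.962
df = 7. Since 26.962 > 14.067, we reject H₀.

26.962; reject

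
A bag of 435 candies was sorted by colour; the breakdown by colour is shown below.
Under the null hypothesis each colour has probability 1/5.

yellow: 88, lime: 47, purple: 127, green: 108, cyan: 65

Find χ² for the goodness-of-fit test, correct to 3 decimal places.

Under H₀ each category has probability 1/5, so each expected count is 435/5 = 87.
cat         O        E   (O−E)²/E
yellow     88       87     0.0115
lime       47       87    18.3908
purple    127       87    18.3908
green     108       87     5.0690
cyan       65       87     5.5632
Sum = 47.425

47.425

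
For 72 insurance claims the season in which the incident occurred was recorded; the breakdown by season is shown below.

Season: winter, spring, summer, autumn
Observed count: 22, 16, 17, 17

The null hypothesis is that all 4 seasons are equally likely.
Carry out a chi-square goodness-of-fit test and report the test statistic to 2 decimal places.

Expected count for each of the 4 categories: 72/4 = 18.
winter: (22 − 18)²/18 = 16/18 = 0.889
spring: (16 − 18)²/18 = 4/18 = 0.222
summer: (17 − 18)²/18 = 1/18 = 0.056
autumn: (17 − 18)²/18 = 1/18 = 0.056
Sum = 1.22

1.22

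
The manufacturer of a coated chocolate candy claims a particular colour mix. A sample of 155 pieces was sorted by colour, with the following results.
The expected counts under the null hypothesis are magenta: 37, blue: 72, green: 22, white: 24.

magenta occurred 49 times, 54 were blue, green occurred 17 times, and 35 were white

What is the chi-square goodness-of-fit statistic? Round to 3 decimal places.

χ² = (49−37)²/37 + (54−72)²/72 + (17−22)²/22 + (35−24)²/24
   = 3.8919 + 4.5000 + 1.1364 + 5.0417
Sum = 14.570

14.570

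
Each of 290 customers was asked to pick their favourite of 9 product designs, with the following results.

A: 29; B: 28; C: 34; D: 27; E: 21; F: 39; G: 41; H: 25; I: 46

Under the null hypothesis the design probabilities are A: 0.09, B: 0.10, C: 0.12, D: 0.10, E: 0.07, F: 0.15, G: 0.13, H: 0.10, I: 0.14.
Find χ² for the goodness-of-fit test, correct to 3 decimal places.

2.561

Expected counts E_i = n·p_i: 290×0.09 = 26.1, 290×0.10 = 29, 290×0.12 = 34.8, 290×0.10 = 29, 290×0.07 = 20.3, 290×0.15 = 43.5, 290×0.13 = 37.7, 290×0.10 = 29, 290×0.14 = 40.6.
A: (29 − 26.1)²/26.1 = 8.41/26.1 = 0.3222
B: (28 − 29)²/29 = 1/29 = 0.0345
C: (34 − 34.8)²/34.8 = 0.64/34.8 = 0.0184
D: (27 − 29)²/29 = 4/29 = 0.1379
E: (21 − 20.3)²/20.3 = 0.49/20.3 = 0.0241
F: (39 − 43.5)²/43.5 = 20.25/43.5 = 0.4655
G: (41 − 37.7)²/37.7 = 10.89/37.7 = 0.2889
H: (25 − 29)²/29 = 16/29 = 0.5517
I: (46 − 40.6)²/40.6 = 29.16/40.6 = 0.7182
Sum = 2.561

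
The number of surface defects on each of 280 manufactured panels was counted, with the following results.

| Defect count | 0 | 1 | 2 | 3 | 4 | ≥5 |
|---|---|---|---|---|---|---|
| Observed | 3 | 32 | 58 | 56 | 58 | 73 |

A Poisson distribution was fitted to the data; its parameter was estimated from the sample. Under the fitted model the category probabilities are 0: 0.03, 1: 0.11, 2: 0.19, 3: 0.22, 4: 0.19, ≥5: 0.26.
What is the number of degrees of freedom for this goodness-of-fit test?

There are k = 6 categories and 1 parameter estimated from the data, so df = 6 − 1 − 1 = 4.

4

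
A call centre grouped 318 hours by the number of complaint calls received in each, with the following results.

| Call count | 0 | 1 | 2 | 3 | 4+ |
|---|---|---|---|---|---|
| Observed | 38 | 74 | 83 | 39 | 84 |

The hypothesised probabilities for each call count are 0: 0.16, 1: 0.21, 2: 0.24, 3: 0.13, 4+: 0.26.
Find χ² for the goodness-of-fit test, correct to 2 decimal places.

4.78

Expected counts E_i = n·p_i: 318×0.16 = 50.88, 318×0.21 = 66.78, 318×0.24 = 76.32, 318×0.13 = 41.34, 318×0.26 = 82.68.
χ² = (38−50.88)²/50.88 + (74−66.78)²/66.78 + (83−76.32)²/76.32 + (39−41.34)²/41.34 + (84−82.68)²/82.68
   = 3.261 + 0.781 + 0.585 + 0.132 + 0.021
Sum = 4.78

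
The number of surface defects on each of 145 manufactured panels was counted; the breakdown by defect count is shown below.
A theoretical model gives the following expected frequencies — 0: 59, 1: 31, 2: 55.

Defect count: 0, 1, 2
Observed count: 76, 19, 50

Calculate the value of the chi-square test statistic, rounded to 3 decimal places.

cat         O        E   (O−E)²/E
0          76       59     4.8983
1          19       31     4.6452
2          50       55     0.4545
Sum = 9.998

9.998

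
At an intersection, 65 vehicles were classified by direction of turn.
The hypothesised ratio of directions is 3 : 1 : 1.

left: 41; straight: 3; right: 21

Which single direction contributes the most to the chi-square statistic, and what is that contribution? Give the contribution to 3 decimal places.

Ratio total = 5. Expected counts: 65×3/5 = 39, 65×1/5 = 13, 65×1/5 = 13.
χ² = (41−39)²/39 + (3−13)²/13 + (21−13)²/13
   = 0.1026 + 7.6923 + 4.9231
The largest term is for straight: 7.692.

straight, 7.692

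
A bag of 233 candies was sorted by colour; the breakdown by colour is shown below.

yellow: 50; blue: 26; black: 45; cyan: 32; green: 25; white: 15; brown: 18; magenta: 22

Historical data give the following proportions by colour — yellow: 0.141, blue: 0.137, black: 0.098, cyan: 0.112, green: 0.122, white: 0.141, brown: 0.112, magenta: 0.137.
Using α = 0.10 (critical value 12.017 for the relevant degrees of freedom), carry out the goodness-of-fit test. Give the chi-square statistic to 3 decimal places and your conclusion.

Expected counts E_i = n·p_i: 233×0.141 = 32.853, 233×0.137 = 31.921, 233×0.098 = 22.834, 233×0.112 = 26.096, 233×0.122 = 28.426, 233×0.141 = 32.853, 233×0.112 = 26.096, 233×0.137 = 31.921.
χ² = (50−32.853)²/32.853 + (26−31.921)²/31.921 + (45−22.834)²/22.834 + (32−26.096)²/26.096 + (25−28.426)²/28.426 + (15−32.853)²/32.853 + (18−26.096)²/26.096 + (22−31.921)²/31.921
   = 8.9496 + 1.0983 + 21.5175 + 1.3357 + 0.4129 + 9.7017 + 2.5117 + 3.0834
Sum = 48.611
df = 7. Since 48.611 > 12.017, we reject H₀.

48.611; reject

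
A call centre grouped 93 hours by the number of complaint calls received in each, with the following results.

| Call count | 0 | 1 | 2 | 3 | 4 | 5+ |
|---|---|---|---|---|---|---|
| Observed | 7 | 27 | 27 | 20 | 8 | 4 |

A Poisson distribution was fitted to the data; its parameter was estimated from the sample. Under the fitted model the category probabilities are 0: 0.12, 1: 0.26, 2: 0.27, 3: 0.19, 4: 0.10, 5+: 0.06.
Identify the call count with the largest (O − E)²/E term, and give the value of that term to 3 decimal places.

0, 1.551

Expected counts E_i = n·p_i: 93×0.12 = 11.16, 93×0.26 = 24.18, 93×0.27 = 25.11, 93×0.19 = 17.67, 93×0.10 = 9.3, 93×0.06 = 5.58.
cat         O        E   (O−E)²/E
0           7    11.16     1.5507
1          27    24.18     0.3289
2          27    25.11     0.1423
3          20    17.67     0.3072
4           8      9.3     0.1817
5+          4     5.58     0.4474
The largest term is for 0: 1.551.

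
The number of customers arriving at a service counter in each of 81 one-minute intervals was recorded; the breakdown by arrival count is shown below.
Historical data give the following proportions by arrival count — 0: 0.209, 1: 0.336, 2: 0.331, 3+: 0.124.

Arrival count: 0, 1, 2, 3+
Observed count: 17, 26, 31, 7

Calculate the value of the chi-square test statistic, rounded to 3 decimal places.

1.632

Expected counts E_i = n·p_i: 81×0.209 = 16.929, 81×0.336 = 27.216, 81×0.331 = 26.811, 81×0.124 = 10.044.
cat         O        E   (O−E)²/E
0          17   16.929     0.0003
1          26   27.216     0.0543
2          31   26.811     0.6545
3+          7   10.044     0.9225
Sum = 1.632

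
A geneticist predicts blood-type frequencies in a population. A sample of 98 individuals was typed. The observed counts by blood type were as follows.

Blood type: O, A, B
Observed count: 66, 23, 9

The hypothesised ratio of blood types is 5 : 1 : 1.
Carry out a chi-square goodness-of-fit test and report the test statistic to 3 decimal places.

7.800

Ratio total = 7. Expected counts: 98×5/7 = 70, 98×1/7 = 14, 98×1/7 = 14.
cat         O        E   (O−E)²/E
O          66       70     0.2286
A          23       14     5.7857
B           9       14     1.7857
Sum = 7.800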